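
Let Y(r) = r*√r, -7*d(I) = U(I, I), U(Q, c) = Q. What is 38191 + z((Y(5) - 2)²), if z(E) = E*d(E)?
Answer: 35528 + 5160*√5/7 ≈ 37176.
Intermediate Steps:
d(I) = -I/7
Y(r) = r^(3/2)
z(E) = -E²/7 (z(E) = E*(-E/7) = -E²/7)
38191 + z((Y(5) - 2)²) = 38191 - (5^(3/2) - 2)⁴/7 = 38191 - (5*√5 - 2)⁴/7 = 38191 - (-2 + 5*√5)⁴/7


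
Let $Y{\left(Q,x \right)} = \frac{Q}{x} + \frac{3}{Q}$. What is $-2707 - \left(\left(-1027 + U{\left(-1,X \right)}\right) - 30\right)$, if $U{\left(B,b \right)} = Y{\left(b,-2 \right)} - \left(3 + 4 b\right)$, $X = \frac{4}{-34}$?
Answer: $- \frac{55149}{34} \approx -1622.0$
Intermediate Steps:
$Y{\left(Q,x \right)} = \frac{3}{Q} + \frac{Q}{x}$
$X = - \frac{2}{17}$ ($X = 4 \left(- \frac{1}{34}\right) = - \frac{2}{17} \approx -0.11765$)
$U{\left(B,b \right)} = -3 + \frac{3}{b} - \frac{9 b}{2}$ ($U{\left(B,b \right)} = \left(\frac{3}{b} + \frac{b}{-2}\right) - \left(3 + 4 b\right) = \left(\frac{3}{b} + b \left(- \frac{1}{2}\right)\right) - \left(3 + 4 b\right) = \left(\frac{3}{b} - \frac{b}{2}\right) - \left(3 + 4 b\right) = -3 + \frac{3}{b} - \frac{9 b}{2}$)
$-2707 - \left(\left(-1027 + U{\left(-1,X \right)}\right) - 30\right) = -2707 - \left(\left(-1027 - \left(\frac{42}{17} + \frac{51}{2}\right)\right) - 30\right) = -2707 - \left(\left(-1027 + \left(-3 + 3 \left(- \frac{17}{2}\right) + \frac{9}{17}\right)\right) - 30\right) = -2707 - \left(\left(-1027 - \frac{951}{34}\right) - 30\right) = -2707 - \left(- \frac{35869}{34} - 30\right) = -2707 - - \frac{36889}{34} = -2707 + \frac{36889}{34} = - \frac{55149}{34}$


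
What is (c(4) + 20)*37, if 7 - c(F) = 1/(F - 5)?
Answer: 1036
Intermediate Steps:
c(F) = 7 - 1/(-5 + F) (c(F) = 7 - 1/(F - 5) = 7 - 1/(-5 + F))
(c(4) + 20)*37 = ((-36 + 7*4)/(-5 + 4) + 20)*37 = ((-36 + 28)/(-1) + 20)*37 = (-1*(-8) + 20)*37 = (8 + 20)*37 = 28*37 = 1036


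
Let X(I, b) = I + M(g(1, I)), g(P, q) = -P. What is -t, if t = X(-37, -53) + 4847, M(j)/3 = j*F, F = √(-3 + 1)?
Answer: -4810 + 3*I*√2 ≈ -4810.0 + 4.2426*I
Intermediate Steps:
F = I*√2 (F = √(-2) = I*√2 ≈ 1.4142*I)
M(j) = 3*I*j*√2 (M(j) = 3*(j*(I*√2)) = 3*(I*j*√2) = 3*I*j*√2)
X(I, b) = I - 3*I*√2 (X(I, b) = I + 3*I*(-1*1)*√2 = I + 3*I*(-1)*√2 = I - 3*I*√2)
t = 4810 - 3*I*√2 (t = (-37 - 3*I*√2) + 4847 = 4810 - 3*I*√2 ≈ 4810.0 - 4.2426*I)
-t = -(4810 - 3*I*√2) = -4810 + 3*I*√2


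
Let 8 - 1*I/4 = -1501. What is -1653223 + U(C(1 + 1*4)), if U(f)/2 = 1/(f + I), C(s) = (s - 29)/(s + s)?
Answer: -24937215727/15084 ≈ -1.6532e+6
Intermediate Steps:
I = 6036 (I = 32 - 4*(-1501) = 32 + 6004 = 6036)
C(s) = (-29 + s)/(2*s) (C(s) = (-29 + s)/((2*s)) = (-29 + s)*(1/(2*s)) = (-29 + s)/(2*s))
U(f) = 2/(6036 + f) (U(f) = 2/(f + 6036) = 2/(6036 + f))
-1653223 + U(C(1 + 1*4)) = -1653223 + 2/(6036 + (-29 + (1 + 1*4))/(2*(1 + 1*4))) = -1653223 + 2/(6036 + (-29 + (1 + 4))/(2*(1 + 4))) = -1653223 + 2/(6036 + (1/2)*(-29 + 5)/5) = -1653223 + 2/(6036 + (1/2)*(1/5)*(-24)) = -1653223 + 2/(6036 - 12/5) = -1653223 + 2/(30168/5) = -1653223 + 2*(5/30168) = -1653223 + 5/15084 = -24937215727/15084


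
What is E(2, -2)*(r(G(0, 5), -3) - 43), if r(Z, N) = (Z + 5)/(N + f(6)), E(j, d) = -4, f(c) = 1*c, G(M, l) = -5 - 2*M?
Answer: 172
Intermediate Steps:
f(c) = c
r(Z, N) = (5 + Z)/(6 + N) (r(Z, N) = (Z + 5)/(N + 6) = (5 + Z)/(6 + N))
E(2, -2)*(r(G(0, 5), -3) - 43) = -4*((5 + (-5 - 2*0))/(6 - 3) - 43) = -4*((5 + (-5 + 0))/3 - 43) = -4*((5 - 5)/3 - 43) = -4*((⅓)*0 - 43) = -4*(0 - 43) = -4*(-43) = 172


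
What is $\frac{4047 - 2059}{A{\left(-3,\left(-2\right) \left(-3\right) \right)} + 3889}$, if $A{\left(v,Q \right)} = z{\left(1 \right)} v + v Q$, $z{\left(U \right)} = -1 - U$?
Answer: $\frac{1988}{3877} \approx 0.51277$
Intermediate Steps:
$A{\left(v,Q \right)} = - 2 v + Q v$ ($A{\left(v,Q \right)} = \left(-1 - 1\right) v + v Q = \left(-1 - 1\right) v + Q v = - 2 v + Q v$)
$\frac{4047 - 2059}{A{\left(-3,\left(-2\right) \left(-3\right) \right)} + 3889} = \frac{4047 - 2059}{- 3 \left(-2 - -6\right) + 3889} = \frac{1988}{- 3 \left(-2 + 6\right) + 3889} = \frac{1988}{\left(-3\right) 4 + 3889} = \frac{1988}{-12 + 3889} = \frac{1988}{3877}$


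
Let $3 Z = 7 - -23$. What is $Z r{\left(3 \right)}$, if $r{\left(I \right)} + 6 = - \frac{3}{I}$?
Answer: $-70$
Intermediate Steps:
$r{\left(I \right)} = -6 - \frac{3}{I}$
$Z = 10$ ($Z = \frac{7 - -23}{3} = \frac{7 + 23}{3} = \frac{1}{3} \cdot 30 = 10$)
$Z r{\left(3 \right)} = 10 \left(-6 - \frac{3}{3}\right) = 10 \left(-6 - 1\right) = 10 \left(-7\right) = -70$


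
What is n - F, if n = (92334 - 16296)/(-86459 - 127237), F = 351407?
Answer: -12515724385/35616 ≈ -3.5141e+5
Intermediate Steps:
n = -12673/35616 (n = 76038/(-213696) = 76038*(-1/213696) = -12673/35616 ≈ -0.35582)
n - F = -12673/35616 - 1*351407 = -12673/35616 - 351407 = -12515724385/35616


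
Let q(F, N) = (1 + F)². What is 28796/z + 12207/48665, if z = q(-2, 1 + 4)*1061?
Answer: 1414308967/51633565 ≈ 27.391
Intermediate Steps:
z = 1061 (z = (1 - 2)²*1061 = (-1)²*1061 = 1*1061 = 1061)
28796/z + 12207/48665 = 28796/1061 + 12207/48665 = 1414308967/51633565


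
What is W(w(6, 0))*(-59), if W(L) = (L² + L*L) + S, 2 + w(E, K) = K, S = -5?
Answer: -177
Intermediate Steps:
w(E, K) = -2 + K
W(L) = -5 + 2*L² (W(L) = (L² + L*L) - 5 = (L² + L²) - 5 = 2*L² - 5 = -5 + 2*L²)
W(w(6, 0))*(-59) = (-5 + 2*(-2 + 0)²)*(-59) = (-5 + 2*(-2)²)*(-59) = (-5 + 2*4)*(-59) = (-5 + 8)*(-59) = 3*(-59) = -177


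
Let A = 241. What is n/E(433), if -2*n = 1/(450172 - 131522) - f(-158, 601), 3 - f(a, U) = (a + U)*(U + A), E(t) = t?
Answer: -118857405951/275950900 ≈ -430.72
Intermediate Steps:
f(a, U) = 3 - (241 + U)*(U + a) (f(a, U) = 3 - (a + U)*(U + 241) = 3 - (U + a)*(241 + U) = 3 - (241 + U)*(U + a))
n = -118857405951/637300 (n = -(1/(450172 - 131522) - (3 - 1*601² - 241*601 - 241*(-158) - 1*601*(-158)))/2 = -(1/318650 - (3 - 1*361201 - 144841 + 38078 + 94958))/2 = -(1/318650 - (3 - 361201 - 144841 + 38078 + 94958))/2 = -(1/318650 - 1*(-373003))/2 = -(1/318650 + 373003)/2 = -½*118857405951/318650 = -118857405951/637300 ≈ -1.8650e+5)
n/E(433) = -118857405951/637300/433 = -118857405951/637300*1/433 = -118857405951/275950900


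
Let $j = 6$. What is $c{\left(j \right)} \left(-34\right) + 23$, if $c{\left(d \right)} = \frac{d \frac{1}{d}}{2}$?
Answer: $6$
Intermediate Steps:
$c{\left(d \right)} = \frac{1}{2}$ ($c{\left(d \right)} = 1 \cdot \frac{1}{2} = \frac{1}{2}$)
$c{\left(j \right)} \left(-34\right) + 23 = \frac{1}{2} \left(-34\right) + 23 = -17 + 23 = 6$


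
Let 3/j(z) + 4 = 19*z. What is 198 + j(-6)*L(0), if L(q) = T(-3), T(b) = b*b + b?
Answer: 11673/59 ≈ 197.85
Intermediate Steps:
T(b) = b + b**2 (T(b) = b**2 + b = b + b**2)
L(q) = 6 (L(q) = -3*(1 - 3) = -3*(-2) = 6)
j(z) = 3/(-4 + 19*z)
198 + j(-6)*L(0) = 198 + (3/(-4 + 19*(-6)))*6 = 198 + (3/(-4 - 114))*6 = 198 + (3/(-118))*6 = 198 + (3*(-1/118))*6 = 198 - 3/118*6 = 198 - 9/59 = 11673/59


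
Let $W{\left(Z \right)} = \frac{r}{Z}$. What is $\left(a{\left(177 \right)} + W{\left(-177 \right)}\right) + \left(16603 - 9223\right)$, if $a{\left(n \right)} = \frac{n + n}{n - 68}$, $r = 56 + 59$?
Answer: $\frac{142432463}{19293} \approx 7382.6$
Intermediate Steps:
$r = 115$
$a{\left(n \right)} = \frac{2 n}{-68 + n}$
$W{\left(Z \right)} = \frac{115}{Z}$
$\left(a{\left(177 \right)} + W{\left(-177 \right)}\right) + \left(16603 - 9223\right) = \left(2 \cdot 177 \frac{1}{-68 + 177} + \frac{115}{-177}\right) + \left(16603 - 9223\right) = \left(2 \cdot 177 \cdot \frac{1}{109} + 115 \left(- \frac{1}{177}\right)\right) + 7380 = \left(2 \cdot 177 \cdot \frac{1}{109} - \frac{115}{177}\right) + 7380 = \left(\frac{354}{109} - \frac{115}{177}\right) + 7380 = \frac{50123}{19293} + 7380 = \frac{142432463}{19293}$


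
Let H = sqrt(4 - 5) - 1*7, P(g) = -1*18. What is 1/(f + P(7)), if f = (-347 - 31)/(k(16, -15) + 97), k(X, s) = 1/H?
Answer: -285398/6250941 + 7*I/4167294 ≈ -0.045657 + 1.6797e-6*I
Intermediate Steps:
P(g) = -18
H = -7 + I (H = sqrt(-1) - 7 = I - 7 = -7 + I ≈ -7.0 + 1.0*I)
k(X, s) = (-7 - I)/50 (k(X, s) = 1/(-7 + I) = (-7 - I)/50)
f = -18900*(4843/50 + I/50)/469093 (f = (-347 - 31)/((-7/50 - I/50) + 97) = -378*50*(4843/50 + I/50)/469093 = -18900*(4843/50 + I/50)/469093 ≈ -3.9025 - 0.00080581*I)
1/(f + P(7)) = 1/((-1830654/469093 - 378*I/469093) - 18) = 1/(-10274328/469093 - 378*I/469093) = 469093*(-10274328/469093 + 378*I/469093)/225033876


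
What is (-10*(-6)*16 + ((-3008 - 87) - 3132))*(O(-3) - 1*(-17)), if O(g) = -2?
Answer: -79005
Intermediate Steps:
(-10*(-6)*16 + ((-3008 - 87) - 3132))*(O(-3) - 1*(-17)) = (-10*(-6)*16 + ((-3008 - 87) - 3132))*(-2 - 1*(-17)) = (60*16 + (-3095 - 3132))*(-2 + 17) = (960 - 6227)*15 = -5267*15 = -79005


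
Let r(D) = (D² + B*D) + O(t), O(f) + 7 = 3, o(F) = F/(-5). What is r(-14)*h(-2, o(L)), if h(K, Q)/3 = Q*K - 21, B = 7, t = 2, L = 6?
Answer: -26226/5 ≈ -5245.2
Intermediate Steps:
o(F) = -F/5 (o(F) = F*(-⅕) = -F/5)
O(f) = -4 (O(f) = -7 + 3 = -4)
h(K, Q) = -63 + 3*K*Q (h(K, Q) = 3*(Q*K - 21) = 3*(K*Q - 21) = 3*(-21 + K*Q) = -63 + 3*K*Q)
r(D) = -4 + D² + 7*D (r(D) = (D² + 7*D) - 4 = -4 + D² + 7*D)
r(-14)*h(-2, o(L)) = (-4 + (-14)² + 7*(-14))*(-63 + 3*(-2)*(-⅕*6)) = (-4 + 196 - 98)*(-63 + 3*(-2)*(-6/5)) = 94*(-63 + 36/5) = 94*(-279/5) = -26226/5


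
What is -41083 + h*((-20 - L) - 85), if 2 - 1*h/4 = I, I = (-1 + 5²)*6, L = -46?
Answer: -7571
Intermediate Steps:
I = 144 (I = (-1 + 25)*6 = 24*6 = 144)
h = -568 (h = 8 - 4*144 = 8 - 576 = -568)
-41083 + h*((-20 - L) - 85) = -41083 - 568*((-20 - 1*(-46)) - 85) = -41083 - 568*((-20 + 46) - 85) = -41083 - 568*(26 - 85) = -41083 - 568*(-59) = -41083 + 33512 = -7571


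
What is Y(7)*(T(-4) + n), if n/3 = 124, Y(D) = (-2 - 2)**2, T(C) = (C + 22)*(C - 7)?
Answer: 2784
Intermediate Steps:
T(C) = (-7 + C)*(22 + C) (T(C) = (22 + C)*(-7 + C) = (-7 + C)*(22 + C))
Y(D) = 16 (Y(D) = (-4)**2 = 16)
n = 372 (n = 3*124 = 372)
Y(7)*(T(-4) + n) = 16*((-154 + (-4)**2 + 15*(-4)) + 372) = 16*((-154 + 16 - 60) + 372) = 16*(-198 + 372) = 16*174 = 2784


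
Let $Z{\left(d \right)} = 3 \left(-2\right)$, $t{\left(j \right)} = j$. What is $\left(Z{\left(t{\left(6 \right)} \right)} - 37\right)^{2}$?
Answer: $1849$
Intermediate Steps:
$Z{\left(d \right)} = -6$
$\left(Z{\left(t{\left(6 \right)} \right)} - 37\right)^{2} = \left(-6 - 37\right)^{2} = \left(-43\right)^{2} = 1849$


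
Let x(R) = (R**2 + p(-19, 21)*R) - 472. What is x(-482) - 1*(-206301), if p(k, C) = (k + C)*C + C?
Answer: 407787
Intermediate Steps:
p(k, C) = C + C*(C + k) (p(k, C) = (C + k)*C + C = C*(C + k) + C = C + C*(C + k))
x(R) = -472 + R**2 + 63*R (x(R) = (R**2 + (21*(1 + 21 - 19))*R) - 472 = (R**2 + (21*3)*R) - 472 = (R**2 + 63*R) - 472 = -472 + R**2 + 63*R)
x(-482) - 1*(-206301) = (-472 + (-482)**2 + 63*(-482)) - 1*(-206301) = (-472 + 232324 - 30366) + 206301 = 201486 + 206301 = 407787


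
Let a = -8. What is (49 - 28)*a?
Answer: -168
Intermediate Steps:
(49 - 28)*a = (49 - 28)*(-8) = 21*(-8) = -168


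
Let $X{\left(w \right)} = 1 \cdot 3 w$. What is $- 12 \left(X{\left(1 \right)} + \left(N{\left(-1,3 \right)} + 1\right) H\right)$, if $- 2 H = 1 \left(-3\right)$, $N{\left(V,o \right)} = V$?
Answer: $-36$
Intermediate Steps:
$X{\left(w \right)} = 3 w$
$H = \frac{3}{2}$ ($H = - \frac{1 \left(-3\right)}{2} = \left(- \frac{1}{2}\right) \left(-3\right) = \frac{3}{2} \approx 1.5$)
$- 12 \left(X{\left(1 \right)} + \left(N{\left(-1,3 \right)} + 1\right) H\right) = - 12 \left(3 \cdot 1 + \left(-1 + 1\right) \frac{3}{2}\right) = - 12 \left(3 + 0 \cdot \frac{3}{2}\right) = - 12 \left(3 + 0\right) = \left(-12\right) 3 = -36$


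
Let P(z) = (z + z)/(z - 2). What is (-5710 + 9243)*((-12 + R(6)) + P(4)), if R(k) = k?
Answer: -7066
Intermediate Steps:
P(z) = 2*z/(-2 + z) (P(z) = (2*z)/(-2 + z) = 2*z/(-2 + z))
(-5710 + 9243)*((-12 + R(6)) + P(4)) = (-5710 + 9243)*((-12 + 6) + 2*4/(-2 + 4)) = 3533*(-6 + 2*4/2) = 3533*(-6 + 2*4*(1/2)) = 3533*(-6 + 4) = 3533*(-2) = -7066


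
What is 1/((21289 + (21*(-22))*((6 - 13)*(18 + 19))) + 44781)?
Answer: 1/185728 ≈ 5.3842e-6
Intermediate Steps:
1/((21289 + (21*(-22))*((6 - 13)*(18 + 19))) + 44781) = 1/((21289 - (-3234)*37) + 44781) = 1/((21289 - 462*(-259)) + 44781) = 1/((21289 + 119658) + 44781) = 1/(140947 + 44781) = 1/185728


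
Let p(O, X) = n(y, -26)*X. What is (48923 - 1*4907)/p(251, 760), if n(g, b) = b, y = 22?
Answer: -2751/1235 ≈ -2.2275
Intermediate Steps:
p(O, X) = -26*X
(48923 - 1*4907)/p(251, 760) = (48923 - 1*4907)/((-26*760)) = (48923 - 4907)/(-19760) = 44016*(-1/19760) = -2751/1235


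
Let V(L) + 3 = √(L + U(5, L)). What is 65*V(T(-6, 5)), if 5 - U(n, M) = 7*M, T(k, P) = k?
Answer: -195 + 65*√41 ≈ 221.20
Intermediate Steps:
U(n, M) = 5 - 7*M
V(L) = -3 + √(5 - 6*L) (V(L) = -3 + √(L + (5 - 7*L)) = -3 + √(5 - 6*L))
65*V(T(-6, 5)) = 65*(-3 + √(5 - 6*(-6))) = 65*(-3 + √(5 + 36)) = 65*(-3 + √41) = -195 + 65*√41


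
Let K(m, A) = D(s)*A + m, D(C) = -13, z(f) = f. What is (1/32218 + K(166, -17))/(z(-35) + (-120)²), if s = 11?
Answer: 12468367/462811570 ≈ 0.026940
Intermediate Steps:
K(m, A) = m - 13*A (K(m, A) = -13*A + m = m - 13*A)
(1/32218 + K(166, -17))/(z(-35) + (-120)²) = (1/32218 + (166 - 13*(-17)))/(-35 + (-120)²) = (1/32218 + (166 + 221))/(-35 + 14400) = (1/32218 + 387)/14365 = (12468367/32218)*(1/14365) = 12468367/462811570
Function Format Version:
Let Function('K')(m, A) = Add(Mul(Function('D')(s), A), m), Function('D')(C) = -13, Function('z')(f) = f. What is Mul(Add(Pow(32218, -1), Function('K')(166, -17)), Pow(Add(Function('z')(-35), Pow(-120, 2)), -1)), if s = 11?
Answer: Rational(12468367, 462811570) ≈ 0.026940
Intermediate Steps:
Function('K')(m, A) = Add(m, Mul(-13, A)) (Function('K')(m, A) = Add(Mul(-13, A), m) = Add(m, Mul(-13, A)))
Mul(Add(Pow(32218, -1), Function('K')(166, -17)), Pow(Add(Function('z')(-35), Pow(-120, 2)), -1)) = Mul(Add(Pow(32218, -1), Add(166, Mul(-13, -17))), Pow(Add(-35, Pow(-120, 2)), -1)) = Mul(Add(Rational(1, 32218), Add(166, 221)), Pow(Add(-35, 14400), -1)) = Mul(Add(Rational(1, 32218), 387), Pow(14365, -1)) = Mul(Rational(12468367, 32218), Rational(1, 14365)) = Rational(12468367, 462811570)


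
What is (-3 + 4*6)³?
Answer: 9261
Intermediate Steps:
(-3 + 4*6)³ = (-3 + 24)³ = 21³ = 9261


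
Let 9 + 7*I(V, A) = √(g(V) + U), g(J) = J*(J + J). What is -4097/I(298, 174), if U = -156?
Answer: -258111/177371 - 57358*√44363/177371 ≈ -69.567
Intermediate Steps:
g(J) = 2*J² (g(J) = J*(2*J) = 2*J²)
I(V, A) = -9/7 + √(-156 + 2*V²)/7 (I(V, A) = -9/7 + √(2*V² - 156)/7 = -9/7 + √(-156 + 2*V²)/7)
-4097/I(298, 174) = -4097/(-9/7 + √(-156 + 2*298²)/7) = -4097/(-9/7 + √(-156 + 2*88804)/7) = -4097/(-9/7 + √(-156 + 177608)/7) = -4097/(-9/7 + √177452/7) = -4097/(-9/7 + (2*√44363)/7) = -4097/(-9/7 + 2*√44363/7)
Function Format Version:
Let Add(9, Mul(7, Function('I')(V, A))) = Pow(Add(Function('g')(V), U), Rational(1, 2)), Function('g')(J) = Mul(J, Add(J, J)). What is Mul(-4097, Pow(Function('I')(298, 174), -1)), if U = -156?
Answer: Add(Rational(-258111, 177371), Mul(Rational(-57358, 177371), Pow(44363, Rational(1, 2)))) ≈ -69.567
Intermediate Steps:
Function('g')(J) = Mul(2, Pow(J, 2)) (Function('g')(J) = Mul(J, Mul(2, J)) = Mul(2, Pow(J, 2)))
Function('I')(V, A) = Add(Rational(-9, 7), Mul(Rational(1, 7), Pow(Add(-156, Mul(2, Pow(V, 2))), Rational(1, 2)))) (Function('I')(V, A) = Add(Rational(-9, 7), Mul(Rational(1, 7), Pow(Add(Mul(2, Pow(V, 2)), -156), Rational(1, 2)))) = Add(Rational(-9, 7), Mul(Rational(1, 7), Pow(Add(-156, Mul(2, Pow(V, 2))), Rational(1, 2)))))
Mul(-4097, Pow(Function('I')(298, 174), -1)) = Mul(-4097, Pow(Add(Rational(-9, 7), Mul(Rational(1, 7), Pow(Add(-156, Mul(2, Pow(298, 2))), Rational(1, 2)))), -1)) = Mul(-4097, Pow(Add(Rational(-9, 7), Mul(Rational(1, 7), Pow(Add(-156, Mul(2, 88804)), Rational(1, 2)))), -1)) = Mul(-4097, Pow(Add(Rational(-9, 7), Mul(Rational(1, 7), Pow(Add(-156, 177608), Rational(1, 2)))), -1)) = Mul(-4097, Pow(Add(Rational(-9, 7), Mul(Rational(1, 7), Pow(177452, Rational(1, 2)))), -1)) = Mul(-4097, Pow(Add(Rational(-9, 7), Mul(Rational(1, 7), Mul(2, Pow(44363, Rational(1, 2))))), -1)) = Mul(-4097, Pow(Add(Rational(-9, 7), Mul(Rational(2, 7), Pow(44363, Rational(1, 2)))), -1))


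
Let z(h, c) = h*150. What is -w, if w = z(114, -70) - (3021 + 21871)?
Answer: 7792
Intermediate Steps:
z(h, c) = 150*h
w = -7792 (w = 150*114 - (3021 + 21871) = 17100 - 1*24892 = 17100 - 24892 = -7792)
-w = -1*(-7792) = 7792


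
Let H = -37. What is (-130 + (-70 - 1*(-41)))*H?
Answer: 5883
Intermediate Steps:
(-130 + (-70 - 1*(-41)))*H = (-130 + (-70 - 1*(-41)))*(-37) = (-130 + (-70 + 41))*(-37) = (-130 - 29)*(-37) = -159*(-37) = 5883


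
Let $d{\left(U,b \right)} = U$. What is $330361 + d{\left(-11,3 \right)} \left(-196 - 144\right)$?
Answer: $334101$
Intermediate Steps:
$330361 + d{\left(-11,3 \right)} \left(-196 - 144\right) = 330361 - 11 \left(-196 - 144\right) = 330361 - -3740 = 330361 + 3740 = 334101$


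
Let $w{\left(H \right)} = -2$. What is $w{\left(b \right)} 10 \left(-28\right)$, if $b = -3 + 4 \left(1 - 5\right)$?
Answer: $560$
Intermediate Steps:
$b = -19$ ($b = -3 + 4 \left(-4\right) = -3 - 16 = -19$)
$w{\left(b \right)} 10 \left(-28\right) = \left(-2\right) 10 \left(-28\right) = \left(-20\right) \left(-28\right) = 560$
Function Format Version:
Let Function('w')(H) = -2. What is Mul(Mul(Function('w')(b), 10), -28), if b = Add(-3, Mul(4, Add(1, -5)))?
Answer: 560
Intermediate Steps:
b = -19 (b = Add(-3, Mul(4, -4)) = Add(-3, -16) = -19)
Mul(Mul(Function('w')(b), 10), -28) = Mul(Mul(-2, 10), -28) = Mul(-20, -28) = 560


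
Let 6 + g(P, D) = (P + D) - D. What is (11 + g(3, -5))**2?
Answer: 64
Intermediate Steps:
g(P, D) = -6 + P (g(P, D) = -6 + ((P + D) - D) = -6 + ((D + P) - D) = -6 + P)
(11 + g(3, -5))**2 = (11 + (-6 + 3))**2 = (11 - 3)**2 = 8**2 = 64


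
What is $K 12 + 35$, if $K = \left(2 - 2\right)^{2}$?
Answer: $35$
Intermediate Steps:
$K = 0$ ($K = 0^{2} = 0$)
$K 12 + 35 = 0 \cdot 12 + 35 = 0 + 35 = 35$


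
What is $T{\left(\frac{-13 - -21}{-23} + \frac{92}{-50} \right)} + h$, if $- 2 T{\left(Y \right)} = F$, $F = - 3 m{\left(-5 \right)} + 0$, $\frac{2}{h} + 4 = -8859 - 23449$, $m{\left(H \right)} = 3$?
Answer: $\frac{72701}{16156} \approx 4.4999$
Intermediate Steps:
$h = - \frac{1}{16156}$ ($h = \frac{2}{-4 - 32308} = \frac{2}{-32312} = 2 \left(- \frac{1}{32312}\right) = - \frac{1}{16156} \approx -6.1897 \cdot 10^{-5}$)
$F = -9$ ($F = \left(-3\right) 3 + 0 = -9 + 0 = -9$)
$T{\left(Y \right)} = \frac{9}{2}$ ($T{\left(Y \right)} = \left(- \frac{1}{2}\right) \left(-9\right) = \frac{9}{2}$)
$T{\left(\frac{-13 - -21}{-23} + \frac{92}{-50} \right)} + h = \frac{9}{2} - \frac{1}{16156} = \frac{72701}{16156}$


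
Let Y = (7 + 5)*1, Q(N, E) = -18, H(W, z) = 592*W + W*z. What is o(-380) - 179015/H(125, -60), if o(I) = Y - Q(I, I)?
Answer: 363197/13300 ≈ 27.308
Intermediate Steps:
Y = 12 (Y = 12*1 = 12)
o(I) = 30 (o(I) = 12 - 1*(-18) = 12 + 18 = 30)
o(-380) - 179015/H(125, -60) = 30 - 179015*1/(125*(592 - 60)) = 30 - 179015/(125*532) = 30 - 179015/66500 = 30 - 179015*1/66500 = 30 - 35803/13300 = 363197/13300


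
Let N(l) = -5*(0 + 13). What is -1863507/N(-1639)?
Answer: 1863507/65 ≈ 28669.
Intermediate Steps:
N(l) = -65 (N(l) = -5*13 = -65)
-1863507/N(-1639) = -1863507/(-65) = -1863507*(-1/65) = 1863507/65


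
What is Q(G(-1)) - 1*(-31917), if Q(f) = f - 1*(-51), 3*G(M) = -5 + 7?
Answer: 95906/3 ≈ 31969.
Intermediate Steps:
G(M) = 2/3 (G(M) = (-5 + 7)/3 = (1/3)*2 = 2/3)
Q(f) = 51 + f (Q(f) = f + 51 = 51 + f)
Q(G(-1)) - 1*(-31917) = (51 + 2/3) - 1*(-31917) = 155/3 + 31917 = 95906/3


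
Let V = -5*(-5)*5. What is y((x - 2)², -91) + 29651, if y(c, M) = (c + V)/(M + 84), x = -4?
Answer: 29628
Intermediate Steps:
V = 125 (V = 25*5 = 125)
y(c, M) = (125 + c)/(84 + M) (y(c, M) = (c + 125)/(M + 84) = (125 + c)/(84 + M))
y((x - 2)², -91) + 29651 = (125 + (-4 - 2)²)/(84 - 91) + 29651 = (125 + (-6)²)/(-7) + 29651 = -(125 + 36)/7 + 29651 = -⅐*161 + 29651 = -23 + 29651 = 29628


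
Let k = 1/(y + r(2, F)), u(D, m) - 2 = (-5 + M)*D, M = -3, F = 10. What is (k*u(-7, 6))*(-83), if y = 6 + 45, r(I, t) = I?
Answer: -4814/53 ≈ -90.830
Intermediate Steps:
u(D, m) = 2 - 8*D (u(D, m) = 2 + (-5 - 3)*D = 2 - 8*D)
y = 51
k = 1/53 (k = 1/(51 + 2) = 1/53 ≈ 0.018868)
(k*u(-7, 6))*(-83) = ((2 - 8*(-7))/53)*(-83) = ((2 + 56)/53)*(-83) = ((1/53)*58)*(-83) = (58/53)*(-83) = -4814/53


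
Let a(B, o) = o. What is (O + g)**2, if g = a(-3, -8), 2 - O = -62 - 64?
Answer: 14400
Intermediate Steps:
O = 128 (O = 2 - (-62 - 64) = 2 - 1*(-126) = 2 + 126 = 128)
g = -8
(O + g)**2 = (128 - 8)**2 = 120**2 = 14400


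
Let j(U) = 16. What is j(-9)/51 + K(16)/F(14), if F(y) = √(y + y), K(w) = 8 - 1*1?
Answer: 16/51 + √7/2 ≈ 1.6366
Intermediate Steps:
K(w) = 7 (K(w) = 8 - 1 = 7)
F(y) = √2*√y (F(y) = √(2*y) = √2*√y)
j(-9)/51 + K(16)/F(14) = 16/51 + 7/((√2*√14)) = 16*(1/51) + 7/((2*√7)) = 16/51 + 7*(√7/14) = 16/51 + √7/2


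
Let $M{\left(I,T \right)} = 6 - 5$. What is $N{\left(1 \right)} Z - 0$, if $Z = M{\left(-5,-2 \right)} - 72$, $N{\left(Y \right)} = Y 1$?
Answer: $-71$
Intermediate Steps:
$N{\left(Y \right)} = Y$
$M{\left(I,T \right)} = 1$
$Z = -71$ ($Z = 1 - 72 = -71$)
$N{\left(1 \right)} Z - 0 = 1 \left(-71\right) - 0 = -71 + 0 = -71$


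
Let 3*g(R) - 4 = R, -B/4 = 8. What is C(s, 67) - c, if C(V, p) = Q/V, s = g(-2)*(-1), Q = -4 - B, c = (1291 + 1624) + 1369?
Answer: -4326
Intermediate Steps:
B = -32 (B = -4*8 = -32)
g(R) = 4/3 + R/3
c = 4284 (c = 2915 + 1369 = 4284)
Q = 28 (Q = -4 - 1*(-32) = -4 + 32 = 28)
s = -⅔ (s = (4/3 + (⅓)*(-2))*(-1) = (4/3 - ⅔)*(-1) = (⅔)*(-1) = -⅔ ≈ -0.66667)
C(V, p) = 28/V
C(s, 67) - c = 28/(-⅔) - 1*4284 = 28*(-3/2) - 4284 = -42 - 4284 = -4326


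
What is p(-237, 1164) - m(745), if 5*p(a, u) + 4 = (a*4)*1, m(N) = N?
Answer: -4677/5 ≈ -935.40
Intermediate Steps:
p(a, u) = -4/5 + 4*a/5 (p(a, u) = -4/5 + ((a*4)*1)/5 = -4/5 + ((4*a)*1)/5 = -4/5 + (4*a)/5 = -4/5 + 4*a/5)
p(-237, 1164) - m(745) = (-4/5 + (4/5)*(-237)) - 1*745 = (-4/5 - 948/5) - 745 = -952/5 - 745 = -4677/5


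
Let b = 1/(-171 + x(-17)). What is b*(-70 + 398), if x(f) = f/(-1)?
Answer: -164/77 ≈ -2.1299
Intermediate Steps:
x(f) = -f (x(f) = f*(-1) = -f)
b = -1/154 (b = 1/(-171 - 1*(-17)) = 1/(-171 + 17) = 1/(-154) = -1/154 ≈ -0.0064935)
b*(-70 + 398) = -(-70 + 398)/154 = -1/154*328 = -164/77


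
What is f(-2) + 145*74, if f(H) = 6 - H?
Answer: 10738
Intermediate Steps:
f(-2) + 145*74 = (6 - 1*(-2)) + 145*74 = (6 + 2) + 10730 = 8 + 10730 = 10738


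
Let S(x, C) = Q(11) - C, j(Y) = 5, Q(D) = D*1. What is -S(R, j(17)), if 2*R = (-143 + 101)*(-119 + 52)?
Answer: -6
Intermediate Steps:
R = 1407 (R = ((-143 + 101)*(-119 + 52))/2 = (-42*(-67))/2 = (1/2)*2814 = 1407)
Q(D) = D
S(x, C) = 11 - C
-S(R, j(17)) = -(11 - 1*5) = -(11 - 5) = -1*6 = -6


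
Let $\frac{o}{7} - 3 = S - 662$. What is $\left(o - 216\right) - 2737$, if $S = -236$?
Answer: $-9218$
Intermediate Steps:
$o = -6265$ ($o = 21 + 7 \left(-236 - 662\right) = 21 + 7 \left(-898\right) = 21 - 6286 = -6265$)
$\left(o - 216\right) - 2737 = \left(-6265 - 216\right) - 2737 = -6481 - 2737 = -9218$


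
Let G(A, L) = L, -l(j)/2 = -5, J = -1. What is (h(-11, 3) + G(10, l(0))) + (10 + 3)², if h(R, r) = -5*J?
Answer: 184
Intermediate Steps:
l(j) = 10 (l(j) = -2*(-5) = 10)
h(R, r) = 5 (h(R, r) = -5*(-1) = 5)
(h(-11, 3) + G(10, l(0))) + (10 + 3)² = (5 + 10) + (10 + 3)² = 15 + 13² = 15 + 169 = 184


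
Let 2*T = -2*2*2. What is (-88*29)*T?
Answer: 10208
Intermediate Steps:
T = -4 (T = (-2*2*2)/2 = (-4*2)/2 = (½)*(-8) = -4)
(-88*29)*T = -88*29*(-4) = -2552*(-4) = 10208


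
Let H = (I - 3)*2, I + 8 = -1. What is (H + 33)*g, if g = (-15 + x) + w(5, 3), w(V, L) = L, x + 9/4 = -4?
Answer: -657/4 ≈ -164.25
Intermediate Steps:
x = -25/4 (x = -9/4 - 4 = -25/4 ≈ -6.2500)
I = -9 (I = -8 - 1 = -9)
H = -24 (H = (-9 - 3)*2 = -12*2 = -24)
g = -73/4 (g = (-15 - 25/4) + 3 = -85/4 + 3 = -73/4 ≈ -18.250)
(H + 33)*g = (-24 + 33)*(-73/4) = 9*(-73/4) = -657/4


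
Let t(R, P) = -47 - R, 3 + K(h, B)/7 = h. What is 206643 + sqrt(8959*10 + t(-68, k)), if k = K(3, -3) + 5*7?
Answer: 206643 + sqrt(89611) ≈ 2.0694e+5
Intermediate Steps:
K(h, B) = -21 + 7*h
k = 35 (k = (-21 + 7*3) + 5*7 = (-21 + 21) + 35 = 0 + 35 = 35)
206643 + sqrt(8959*10 + t(-68, k)) = 206643 + sqrt(8959*10 + (-47 - 1*(-68))) = 206643 + sqrt(89590 + (-47 + 68)) = 206643 + sqrt(89590 + 21) = 206643 + sqrt(89611)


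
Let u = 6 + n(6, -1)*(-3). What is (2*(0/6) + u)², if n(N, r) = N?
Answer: 144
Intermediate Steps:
u = -12 (u = 6 + 6*(-3) = 6 - 18 = -12)
(2*(0/6) + u)² = (2*(0/6) - 12)² = (2*(0*(⅙)) - 12)² = (2*0 - 12)² = (0 - 12)² = (-12)² = 144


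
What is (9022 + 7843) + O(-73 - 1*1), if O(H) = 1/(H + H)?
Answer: 2496019/148 ≈ 16865.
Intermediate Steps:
O(H) = 1/(2*H)
(9022 + 7843) + O(-73 - 1*1) = (9022 + 7843) + 1/(2*(-73 - 1*1)) = 16865 + 1/(2*(-73 - 1)) = 16865 + (½)/(-74) = 16865 + (½)*(-1/74) = 16865 - 1/148 = 2496019/148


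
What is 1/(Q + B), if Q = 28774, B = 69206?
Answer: 1/97980 ≈ 1.0206e-5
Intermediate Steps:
1/(Q + B) = 1/(28774 + 69206) = 1/97980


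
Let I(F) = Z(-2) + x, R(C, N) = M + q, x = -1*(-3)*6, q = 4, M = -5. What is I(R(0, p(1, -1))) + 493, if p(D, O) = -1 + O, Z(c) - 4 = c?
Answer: 513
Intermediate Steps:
Z(c) = 4 + c
x = 18 (x = 3*6 = 18)
R(C, N) = -1 (R(C, N) = -5 + 4 = -1)
I(F) = 20 (I(F) = (4 - 2) + 18 = 2 + 18 = 20)
I(R(0, p(1, -1))) + 493 = 20 + 493 = 513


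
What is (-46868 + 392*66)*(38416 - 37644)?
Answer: -16208912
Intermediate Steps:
(-46868 + 392*66)*(38416 - 37644) = (-46868 + 25872)*772 = -20996*772 = -16208912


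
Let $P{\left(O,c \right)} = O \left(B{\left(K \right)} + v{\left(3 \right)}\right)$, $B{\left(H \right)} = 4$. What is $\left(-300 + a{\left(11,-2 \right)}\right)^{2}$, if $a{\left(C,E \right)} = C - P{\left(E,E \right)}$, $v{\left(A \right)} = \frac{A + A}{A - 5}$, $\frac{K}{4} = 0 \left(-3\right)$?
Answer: $82369$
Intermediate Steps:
$K = 0$ ($K = 4 \cdot 0 \left(-3\right) = 4 \cdot 0 = 0$)
$v{\left(A \right)} = \frac{2 A}{-5 + A}$
$P{\left(O,c \right)} = O$ ($P{\left(O,c \right)} = O \left(4 + 2 \cdot 3 \frac{1}{-5 + 3}\right) = O \left(4 + 2 \cdot 3 \frac{1}{-2}\right) = O \left(4 + 2 \cdot 3 \left(- \frac{1}{2}\right)\right) = O \left(4 - 3\right) = O 1 = O$)
$a{\left(C,E \right)} = C - E$
$\left(-300 + a{\left(11,-2 \right)}\right)^{2} = \left(-300 + \left(11 - -2\right)\right)^{2} = \left(-300 + \left(11 + 2\right)\right)^{2} = \left(-300 + 13\right)^{2} = \left(-287\right)^{2} = 82369$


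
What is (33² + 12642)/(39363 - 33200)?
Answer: 13731/6163 ≈ 2.2280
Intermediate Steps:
(33² + 12642)/(39363 - 33200) = (1089 + 12642)/6163 = 13731*(1/6163) = 13731/6163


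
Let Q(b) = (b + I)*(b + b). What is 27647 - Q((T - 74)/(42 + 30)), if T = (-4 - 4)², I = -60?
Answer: 17904431/648 ≈ 27630.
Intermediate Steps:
T = 64 (T = (-8)² = 64)
Q(b) = 2*b*(-60 + b) (Q(b) = (b - 60)*(b + b) = (-60 + b)*(2*b) = 2*b*(-60 + b))
27647 - Q((T - 74)/(42 + 30)) = 27647 - 2*(64 - 74)/(42 + 30)*(-60 + (64 - 74)/(42 + 30)) = 27647 - 2*(-10/72)*(-60 - 10/72) = 27647 - 2*(-10*1/72)*(-60 - 10*1/72) = 27647 - 2*(-5)*(-60 - 5/36)/36 = 27647 - 2*(-5)*(-2165)/(36*36) = 27647 - 1*10825/648 = 27647 - 10825/648 = 17904431/648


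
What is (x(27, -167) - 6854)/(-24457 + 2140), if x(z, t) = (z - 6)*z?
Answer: 6287/22317 ≈ 0.28171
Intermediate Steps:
x(z, t) = z*(-6 + z) (x(z, t) = (-6 + z)*z = z*(-6 + z))
(x(27, -167) - 6854)/(-24457 + 2140) = (27*(-6 + 27) - 6854)/(-24457 + 2140) = (27*21 - 6854)/(-22317) = (567 - 6854)*(-1/22317) = -6287*(-1/22317) = 6287/22317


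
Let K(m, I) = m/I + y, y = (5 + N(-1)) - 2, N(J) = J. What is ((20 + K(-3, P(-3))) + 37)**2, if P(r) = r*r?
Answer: 30976/9 ≈ 3441.8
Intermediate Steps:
P(r) = r**2
y = 2 (y = (5 - 1) - 2 = 4 - 2 = 2)
K(m, I) = 2 + m/I (K(m, I) = m/I + 2 = 2 + m/I)
((20 + K(-3, P(-3))) + 37)**2 = ((20 + (2 - 3/((-3)**2))) + 37)**2 = ((20 + (2 - 3/9)) + 37)**2 = ((20 + (2 - 3*1/9)) + 37)**2 = ((20 + (2 - 1/3)) + 37)**2 = ((20 + 5/3) + 37)**2 = (65/3 + 37)**2 = (176/3)**2 = 30976/9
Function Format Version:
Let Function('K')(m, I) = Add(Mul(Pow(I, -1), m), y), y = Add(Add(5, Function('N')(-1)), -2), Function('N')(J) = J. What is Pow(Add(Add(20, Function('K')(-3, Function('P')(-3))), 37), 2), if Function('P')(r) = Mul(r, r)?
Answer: Rational(30976, 9) ≈ 3441.8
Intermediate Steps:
Function('P')(r) = Pow(r, 2)
y = 2 (y = Add(Add(5, -1), -2) = Add(4, -2) = 2)
Function('K')(m, I) = Add(2, Mul(m, Pow(I, -1))) (Function('K')(m, I) = Add(Mul(Pow(I, -1), m), 2) = Add(Mul(m, Pow(I, -1)), 2) = Add(2, Mul(m, Pow(I, -1))))
Pow(Add(Add(20, Function('K')(-3, Function('P')(-3))), 37), 2) = Pow(Add(Add(20, Add(2, Mul(-3, Pow(Pow(-3, 2), -1)))), 37), 2) = Pow(Add(Add(20, Add(2, Mul(-3, Pow(9, -1)))), 37), 2) = Pow(Add(Add(20, Add(2, Mul(-3, Rational(1, 9)))), 37), 2) = Pow(Add(Add(20, Add(2, Rational(-1, 3))), 37), 2) = Pow(Add(Add(20, Rational(5, 3)), 37), 2) = Pow(Add(Rational(65, 3), 37), 2) = Pow(Rational(176, 3), 2) = Rational(30976, 9)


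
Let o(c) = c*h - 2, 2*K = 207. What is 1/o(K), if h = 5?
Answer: 2/1031 ≈ 0.0019399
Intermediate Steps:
K = 207/2 (K = (½)*207 = 207/2 ≈ 103.50)
o(c) = -2 + 5*c (o(c) = c*5 - 2 = 5*c - 2 = -2 + 5*c)
1/o(K) = 1/(-2 + 5*(207/2)) = 1/(-2 + 1035/2) = 1/(1031/2) = 2/1031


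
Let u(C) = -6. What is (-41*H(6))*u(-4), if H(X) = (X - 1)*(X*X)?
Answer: 44280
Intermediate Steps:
H(X) = X²*(-1 + X) (H(X) = (-1 + X)*X² = X²*(-1 + X))
(-41*H(6))*u(-4) = -41*6²*(-1 + 6)*(-6) = -1476*5*(-6) = -41*180*(-6) = -7380*(-6) = 44280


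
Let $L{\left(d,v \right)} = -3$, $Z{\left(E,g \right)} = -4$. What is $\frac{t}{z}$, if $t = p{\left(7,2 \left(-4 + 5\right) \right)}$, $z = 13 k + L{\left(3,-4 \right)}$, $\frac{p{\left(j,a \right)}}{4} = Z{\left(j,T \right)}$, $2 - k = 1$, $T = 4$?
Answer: $- \frac{8}{5} \approx -1.6$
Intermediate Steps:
$k = 1$ ($k = 2 - 1 = 1$)
$p{\left(j,a \right)} = -16$ ($p{\left(j,a \right)} = 4 \left(-4\right) = -16$)
$z = 10$ ($z = 13 \cdot 1 - 3 = 13 - 3 = 10$)
$t = -16$
$\frac{t}{z} = - \frac{16}{10} = \left(-16\right) \frac{1}{10} = - \frac{8}{5}$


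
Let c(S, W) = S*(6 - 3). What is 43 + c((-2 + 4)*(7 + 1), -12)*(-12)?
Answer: -533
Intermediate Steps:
c(S, W) = 3*S (c(S, W) = S*3 = 3*S)
43 + c((-2 + 4)*(7 + 1), -12)*(-12) = 43 + (3*((-2 + 4)*(7 + 1)))*(-12) = 43 + (3*(2*8))*(-12) = 43 + (3*16)*(-12) = 43 + 48*(-12) = 43 - 576 = -533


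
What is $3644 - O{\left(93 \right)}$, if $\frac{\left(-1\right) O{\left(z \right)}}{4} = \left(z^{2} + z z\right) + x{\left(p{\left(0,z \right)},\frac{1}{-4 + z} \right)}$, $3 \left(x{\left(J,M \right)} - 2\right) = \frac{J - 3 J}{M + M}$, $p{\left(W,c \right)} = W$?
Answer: $72844$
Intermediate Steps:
$x{\left(J,M \right)} = 2 - \frac{J}{3 M}$ ($x{\left(J,M \right)} = 2 + \frac{\left(J - 3 J\right) \frac{1}{M + M}}{3} = 2 + \frac{- 2 J \frac{1}{2 M}}{3} = 2 + \frac{\left(-1\right) J \frac{1}{M}}{3} = 2 - \frac{J}{3 M}$)
$O{\left(z \right)} = -8 - 8 z^{2}$ ($O{\left(z \right)} = - 4 \left(\left(z^{2} + z z\right) + \left(2 - \frac{0}{\frac{1}{-4 + z}}\right)\right) = - 4 \left(\left(z^{2} + z^{2}\right) - \left(-2 + 0 \left(-4 + z\right)\right)\right) = - 4 \left(2 z^{2} + \left(2 + 0\right)\right) = - 4 \left(2 z^{2} + 2\right) = - 4 \left(2 + 2 z^{2}\right) = -8 - 8 z^{2}$)
$3644 - O{\left(93 \right)} = 3644 - \left(-8 - 8 \cdot 93^{2}\right) = 3644 - \left(-8 - 69192\right) = 3644 - -69200 = 3644 + 69200 = 72844$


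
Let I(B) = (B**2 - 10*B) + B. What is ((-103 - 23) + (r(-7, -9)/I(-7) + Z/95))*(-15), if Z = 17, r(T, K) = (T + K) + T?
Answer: 4022763/2128 ≈ 1890.4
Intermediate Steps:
r(T, K) = K + 2*T (r(T, K) = (K + T) + T = K + 2*T)
I(B) = B**2 - 9*B
((-103 - 23) + (r(-7, -9)/I(-7) + Z/95))*(-15) = ((-103 - 23) + ((-9 + 2*(-7))/((-7*(-9 - 7))) + 17/95))*(-15) = (-126 + ((-9 - 14)/((-7*(-16))) + 17*(1/95)))*(-15) = (-126 + (-23/112 + 17/95))*(-15) = (-126 - 281/10640)*(-15) = -1340921/10640*(-15) = 4022763/2128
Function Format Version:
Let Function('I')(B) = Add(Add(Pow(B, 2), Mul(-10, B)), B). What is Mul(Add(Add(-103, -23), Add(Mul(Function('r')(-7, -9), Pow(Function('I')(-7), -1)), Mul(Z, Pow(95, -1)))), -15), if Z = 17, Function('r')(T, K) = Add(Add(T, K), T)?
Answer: Rational(4022763, 2128) ≈ 1890.4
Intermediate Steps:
Function('r')(T, K) = Add(K, Mul(2, T)) (Function('r')(T, K) = Add(Add(K, T), T) = Add(K, Mul(2, T)))
Function('I')(B) = Add(Pow(B, 2), Mul(-9, B))
Mul(Add(Add(-103, -23), Add(Mul(Function('r')(-7, -9), Pow(Function('I')(-7), -1)), Mul(Z, Pow(95, -1)))), -15) = Mul(Add(Add(-103, -23), Add(Mul(Add(-9, Mul(2, -7)), Pow(Mul(-7, Add(-9, -7)), -1)), Mul(17, Pow(95, -1)))), -15) = Mul(Add(-126, Add(Mul(Add(-9, -14), Pow(Mul(-7, -16), -1)), Mul(17, Rational(1, 95)))), -15) = Mul(Add(-126, Add(Mul(-23, Pow(112, -1)), Rational(17, 95))), -15) = Mul(Add(-126, Add(Mul(-23, Rational(1, 112)), Rational(17, 95))), -15) = Mul(Add(-126, Add(Rational(-23, 112), Rational(17, 95))), -15) = Mul(Add(-126, Rational(-281, 10640)), -15) = Mul(Rational(-1340921, 10640), -15) = Rational(4022763, 2128)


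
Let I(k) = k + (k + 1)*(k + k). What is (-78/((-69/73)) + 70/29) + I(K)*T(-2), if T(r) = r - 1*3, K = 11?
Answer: -860473/667 ≈ -1290.1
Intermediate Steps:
T(r) = -3 + r (T(r) = r - 3 = -3 + r)
I(k) = k + 2*k*(1 + k) (I(k) = k + (1 + k)*(2*k) = k + 2*k*(1 + k))
(-78/((-69/73)) + 70/29) + I(K)*T(-2) = (-78/((-69/73)) + 70/29) + (11*(3 + 2*11))*(-3 - 2) = (-78/((-69*1/73)) + 70*(1/29)) + (11*(3 + 22))*(-5) = (-78/(-69/73) + 70/29) + (11*25)*(-5) = (-78*(-73/69) + 70/29) + 275*(-5) = (1898/23 + 70/29) - 1375 = 56652/667 - 1375 = -860473/667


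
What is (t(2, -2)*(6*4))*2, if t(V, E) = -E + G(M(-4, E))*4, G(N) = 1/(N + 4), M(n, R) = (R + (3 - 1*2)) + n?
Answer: -96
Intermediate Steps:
M(n, R) = 1 + R + n (M(n, R) = (R + (3 - 2)) + n = (R + 1) + n = (1 + R) + n = 1 + R + n)
G(N) = 1/(4 + N)
t(V, E) = -E + 4/(1 + E) (t(V, E) = -E + 4/(4 + (1 + E - 4)) = -E + 4/(4 + (-3 + E)) = -E + 4/(1 + E))
(t(2, -2)*(6*4))*2 = (((4 - 1*(-2)*(1 - 2))/(1 - 2))*(6*4))*2 = (((4 - 1*(-2)*(-1))/(-1))*24)*2 = (-(4 - 2)*24)*2 = (-1*2*24)*2 = -2*24*2 = -48*2 = -96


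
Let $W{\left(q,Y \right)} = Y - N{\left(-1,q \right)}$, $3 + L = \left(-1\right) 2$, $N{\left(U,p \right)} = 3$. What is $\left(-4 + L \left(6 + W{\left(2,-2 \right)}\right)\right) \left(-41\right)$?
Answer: $369$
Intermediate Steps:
$L = -5$ ($L = -3 - 2 = -5$)
$W{\left(q,Y \right)} = -3 + Y$ ($W{\left(q,Y \right)} = Y - 3 = -3 + Y$)
$\left(-4 + L \left(6 + W{\left(2,-2 \right)}\right)\right) \left(-41\right) = \left(-4 - 5 \left(6 - 5\right)\right) \left(-41\right) = \left(-4 - 5\right) \left(-41\right) = \left(-9\right) \left(-41\right) = 369$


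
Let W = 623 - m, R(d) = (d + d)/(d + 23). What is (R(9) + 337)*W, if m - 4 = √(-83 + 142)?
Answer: 3343219/16 - 5401*√59/16 ≈ 2.0636e+5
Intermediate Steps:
m = 4 + √59 (m = 4 + √(-83 + 142) = 4 + √59 ≈ 11.681)
R(d) = 2*d/(23 + d) (R(d) = (2*d)/(23 + d) = 2*d/(23 + d))
W = 619 - √59 (W = 623 - (4 + √59) = 623 + (-4 - √59) = 619 - √59 ≈ 611.32)
(R(9) + 337)*W = (2*9/(23 + 9) + 337)*(619 - √59) = (2*9/32 + 337)*(619 - √59) = (2*9*(1/32) + 337)*(619 - √59) = (9/16 + 337)*(619 - √59) = 5401*(619 - √59)/16 = 3343219/16 - 5401*√59/16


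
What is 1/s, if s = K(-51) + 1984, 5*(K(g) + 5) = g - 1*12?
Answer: 5/9832 ≈ 0.00050854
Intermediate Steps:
K(g) = -37/5 + g/5 (K(g) = -5 + (g - 1*12)/5 = -5 + (g - 12)/5 = -5 + (-12 + g)/5 = -5 + (-12/5 + g/5) = -37/5 + g/5)
s = 9832/5 (s = (-37/5 + (⅕)*(-51)) + 1984 = (-37/5 - 51/5) + 1984 = -88/5 + 1984 = 9832/5 ≈ 1966.4)
1/s = 1/(9832/5) = 5/9832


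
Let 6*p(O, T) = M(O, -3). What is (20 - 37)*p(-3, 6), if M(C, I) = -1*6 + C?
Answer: 51/2 ≈ 25.500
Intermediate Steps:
M(C, I) = -6 + C
p(O, T) = -1 + O/6 (p(O, T) = (-6 + O)/6 = -1 + O/6)
(20 - 37)*p(-3, 6) = (20 - 37)*(-1 + (⅙)*(-3)) = -17*(-1 - ½) = -17*(-3/2) = 51/2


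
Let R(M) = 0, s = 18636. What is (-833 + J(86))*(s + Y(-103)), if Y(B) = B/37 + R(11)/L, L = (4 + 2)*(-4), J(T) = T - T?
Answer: -574294357/37 ≈ -1.5521e+7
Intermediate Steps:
J(T) = 0
L = -24 (L = 6*(-4) = -24)
Y(B) = B/37 (Y(B) = B/37 + 0/(-24) = B*(1/37) + 0*(-1/24) = B/37 + 0 = B/37)
(-833 + J(86))*(s + Y(-103)) = (-833 + 0)*(18636 + (1/37)*(-103)) = -833*(18636 - 103/37) = -833*689429/37 = -574294357/37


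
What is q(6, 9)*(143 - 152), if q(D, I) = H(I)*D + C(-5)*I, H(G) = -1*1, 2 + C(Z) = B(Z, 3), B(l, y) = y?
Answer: -27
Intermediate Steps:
C(Z) = 1 (C(Z) = -2 + 3 = 1)
H(G) = -1
q(D, I) = I - D (q(D, I) = -D + 1*I = -D + I = I - D)
q(6, 9)*(143 - 152) = (9 - 1*6)*(143 - 152) = (9 - 6)*(-9) = 3*(-9) = -27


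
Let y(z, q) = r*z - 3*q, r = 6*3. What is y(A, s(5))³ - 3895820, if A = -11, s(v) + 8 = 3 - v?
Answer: -8637452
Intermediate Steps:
s(v) = -5 - v (s(v) = -8 + (3 - v) = -5 - v)
r = 18
y(z, q) = -3*q + 18*z (y(z, q) = 18*z - 3*q = -3*q + 18*z)
y(A, s(5))³ - 3895820 = (-3*(-5 - 1*5) + 18*(-11))³ - 3895820 = (-3*(-5 - 5) - 198)³ - 3895820 = (-3*(-10) - 198)³ - 3895820 = (30 - 198)³ - 3895820 = (-168)³ - 3895820 = -4741632 - 3895820 = -8637452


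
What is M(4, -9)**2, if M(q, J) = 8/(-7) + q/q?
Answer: 1/49 ≈ 0.020408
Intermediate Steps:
M(q, J) = -1/7 (M(q, J) = 8*(-1/7) + 1 = -8/7 + 1 = -1/7)
M(4, -9)**2 = (-1/7)**2 = 1/49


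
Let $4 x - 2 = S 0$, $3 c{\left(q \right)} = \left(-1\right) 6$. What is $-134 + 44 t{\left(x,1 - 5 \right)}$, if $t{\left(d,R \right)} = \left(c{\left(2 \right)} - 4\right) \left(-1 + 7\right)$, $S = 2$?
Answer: $-1718$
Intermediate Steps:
$c{\left(q \right)} = -2$ ($c{\left(q \right)} = \frac{\left(-1\right) 6}{3} = \frac{1}{3} \left(-6\right) = -2$)
$x = \frac{1}{2}$ ($x = \frac{1}{2} + \frac{2 \cdot 0}{4} = \frac{1}{2} + \frac{1}{4} \cdot 0 = \frac{1}{2} + 0 = \frac{1}{2} \approx 0.5$)
$t{\left(d,R \right)} = -36$ ($t{\left(d,R \right)} = \left(-2 - 4\right) \left(-1 + 7\right) = \left(-6\right) 6 = -36$)
$-134 + 44 t{\left(x,1 - 5 \right)} = -134 + 44 \left(-36\right) = -134 - 1584 = -1718$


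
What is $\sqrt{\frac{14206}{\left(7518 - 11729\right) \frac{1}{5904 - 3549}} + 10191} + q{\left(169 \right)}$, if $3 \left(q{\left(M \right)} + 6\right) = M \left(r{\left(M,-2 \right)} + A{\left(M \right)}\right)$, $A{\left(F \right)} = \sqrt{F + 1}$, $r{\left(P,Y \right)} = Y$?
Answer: $- \frac{356}{3} + \frac{3 \sqrt{4425841009}}{4211} + \frac{169 \sqrt{170}}{3} \approx 663.23$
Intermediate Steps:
$A{\left(F \right)} = \sqrt{1 + F}$
$q{\left(M \right)} = -6 + \frac{M \left(-2 + \sqrt{1 + M}\right)}{3}$
$\sqrt{\frac{14206}{\left(7518 - 11729\right) \frac{1}{5904 - 3549}} + 10191} + q{\left(169 \right)} = \sqrt{\frac{14206}{\left(7518 - 11729\right) \frac{1}{5904 - 3549}} + 10191} - \left(\frac{356}{3} - \frac{169 \sqrt{1 + 169}}{3}\right) = \sqrt{\frac{14206}{\left(-4211\right) \frac{1}{2355}} + 10191} - \left(\frac{356}{3} - \frac{169 \sqrt{170}}{3}\right) = \sqrt{\frac{14206}{- \frac{4211}{2355}} + 10191} - \left(\frac{356}{3} - \frac{169 \sqrt{170}}{3}\right) = \sqrt{14206 \left(- \frac{2355}{4211}\right) + 10191} - \left(\frac{356}{3} - \frac{169 \sqrt{170}}{3}\right) = \sqrt{- \frac{33455130}{4211} + 10191} - \left(\frac{356}{3} - \frac{169 \sqrt{170}}{3}\right) = \sqrt{\frac{9459171}{4211}} - \left(\frac{356}{3} - \frac{169 \sqrt{170}}{3}\right) = \frac{3 \sqrt{4425841009}}{4211} - \left(\frac{356}{3} - \frac{169 \sqrt{170}}{3}\right) = - \frac{356}{3} + \frac{3 \sqrt{4425841009}}{4211} + \frac{169 \sqrt{170}}{3}$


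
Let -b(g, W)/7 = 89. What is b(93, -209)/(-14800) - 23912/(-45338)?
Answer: 191071587/335501200 ≈ 0.56951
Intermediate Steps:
b(g, W) = -623 (b(g, W) = -7*89 = -623)
b(93, -209)/(-14800) - 23912/(-45338) = -623/(-14800) - 23912/(-45338) = -623*(-1/14800) - 23912*(-1/45338) = 623/14800 + 11956/22669 = 191071587/335501200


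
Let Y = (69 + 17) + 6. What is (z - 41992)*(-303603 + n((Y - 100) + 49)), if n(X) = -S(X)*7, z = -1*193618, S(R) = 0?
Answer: 71531902830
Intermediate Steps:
Y = 92 (Y = 86 + 6 = 92)
z = -193618
n(X) = 0 (n(X) = -1*0*7 = 0*7 = 0)
(z - 41992)*(-303603 + n((Y - 100) + 49)) = (-193618 - 41992)*(-303603 + 0) = -235610*(-303603) = 71531902830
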